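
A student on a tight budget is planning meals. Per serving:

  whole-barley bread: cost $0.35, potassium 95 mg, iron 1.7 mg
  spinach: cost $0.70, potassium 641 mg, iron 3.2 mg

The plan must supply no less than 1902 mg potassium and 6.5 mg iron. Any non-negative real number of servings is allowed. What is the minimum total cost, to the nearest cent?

Compare the cost at each extreme point of the feasible region.
whole-barley bread only: max(1902/95, 6.5/1.7) = 20.02 servings → $7.01.
spinach only: max(1902/641, 6.5/3.2) = 2.967 servings → $2.08.
whole-barley bread + spinach: the both-tight solution has a negative serving — not a feasible corner.
So the least-cost plan costs $2.08.

$2.08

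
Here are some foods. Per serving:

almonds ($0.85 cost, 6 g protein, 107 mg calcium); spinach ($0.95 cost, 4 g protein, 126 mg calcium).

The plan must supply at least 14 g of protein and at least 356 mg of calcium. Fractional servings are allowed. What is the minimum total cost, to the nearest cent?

Two binding constraints pin down two serving amounts, so the optimal mix uses at most two foods. The candidates are each food alone (scaled to the tighter of protein/calcium) and each pair with both constraints tight.
almonds only: max(14/6, 356/107) = 3.327 servings → $2.83.
spinach only: max(14/4, 356/126) = 3.5 servings → $3.33.
almonds + spinach with both tight: 1.037 servings and 1.945 servings → $2.73.
Cheapest feasible corner: $2.73.

$2.73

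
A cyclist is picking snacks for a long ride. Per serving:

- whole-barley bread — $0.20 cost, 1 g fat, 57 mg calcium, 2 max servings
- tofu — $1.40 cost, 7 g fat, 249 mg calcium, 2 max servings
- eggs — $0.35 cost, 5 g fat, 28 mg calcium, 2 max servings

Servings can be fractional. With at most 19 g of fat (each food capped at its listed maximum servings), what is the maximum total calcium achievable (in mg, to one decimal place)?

Calcium per g fat: whole-barley bread 57, tofu 35.57, eggs 5.6.
Take 2 servings of whole-barley bread: uses 2 g fat, +114.0 mg calcium (running total 114.0 mg).
Take 2 servings of tofu: uses 14 g fat, +498.0 mg calcium (running total 612.0 mg).
Take 0.6 servings of eggs: uses 3 g fat, +16.8 mg calcium (running total 628.8 mg).
Filling greedily by calcium-per-g fat is optimal for one linear limit, giving 628.8 mg.

628.8 mg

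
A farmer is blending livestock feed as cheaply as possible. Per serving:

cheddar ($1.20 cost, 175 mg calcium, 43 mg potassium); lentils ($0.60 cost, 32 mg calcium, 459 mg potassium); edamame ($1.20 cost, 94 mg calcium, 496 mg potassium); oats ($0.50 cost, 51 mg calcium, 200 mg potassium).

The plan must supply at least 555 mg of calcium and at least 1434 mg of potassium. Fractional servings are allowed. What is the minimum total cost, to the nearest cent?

$4.85

Two binding constraints pin down two serving amounts, so the optimal mix uses at most two foods. The candidates are each food alone (scaled to the tighter of calcium/potassium) and each pair with both constraints tight.
cheddar only: max(555/175, 1434/43) = 33.35 servings → $40.02.
lentils only: max(555/32, 1434/459) = 17.34 servings → $10.41.
edamame only: max(555/94, 1434/496) = 5.904 servings → $7.09.
oats only: max(555/51, 1434/200) = 10.88 servings → $5.44.
cheddar + lentils with both tight: 2.645 servings and 2.876 servings → $4.90.
cheddar + edamame with both tight: 1.698 servings and 2.744 servings → $5.33.
cheddar + oats with both tight: 1.154 servings and 6.922 servings → $4.85.
lentils + edamame with both targets exact would need a negative amount; discard.
lentils + oats: intersection lies outside the first quadrant.
edamame + oats: intersection lies outside the first quadrant.
The minimum over all feasible corners is $4.85.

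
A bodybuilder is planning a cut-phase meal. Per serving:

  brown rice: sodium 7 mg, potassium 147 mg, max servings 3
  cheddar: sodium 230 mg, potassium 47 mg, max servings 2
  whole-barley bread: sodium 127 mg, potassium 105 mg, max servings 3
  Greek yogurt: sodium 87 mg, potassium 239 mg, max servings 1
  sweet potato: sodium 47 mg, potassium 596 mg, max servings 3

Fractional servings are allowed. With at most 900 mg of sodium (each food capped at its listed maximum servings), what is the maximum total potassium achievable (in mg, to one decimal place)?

Potassium per mg sodium: brown rice 21, sweet potato 12.68, Greek yogurt 2.747, whole-barley bread 0.8268, cheddar 0.2043.
Take 3 servings of brown rice: uses 21 mg sodium, +441.0 mg potassium (running total 441.0 mg).
Take 3 servings of sweet potato: uses 141 mg sodium, +1788.0 mg potassium (running total 2229.0 mg).
Take 1 serving of Greek yogurt: uses 87 mg sodium, +239.0 mg potassium (running total 2468.0 mg).
Take 3 servings of whole-barley bread: uses 381 mg sodium, +315.0 mg potassium (running total 2783.0 mg).
Take 1.174 servings of cheddar: uses 270 mg sodium, +55.2 mg potassium (running total 2838.2 mg).
Filling greedily by potassium-per-mg sodium is optimal for one linear limit, giving 2838.2 mg.

2838.2 mg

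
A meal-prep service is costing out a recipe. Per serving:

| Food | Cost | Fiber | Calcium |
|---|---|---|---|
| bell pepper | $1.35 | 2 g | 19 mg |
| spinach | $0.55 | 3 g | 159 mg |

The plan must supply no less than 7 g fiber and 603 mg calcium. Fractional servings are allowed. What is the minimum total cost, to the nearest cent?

For a min-cost LP with two ≥-constraints, a basic feasible solution has at most two positive variables.
bell pepper only: max(7/2, 603/19) = 31.74 servings → $42.84.
spinach only: max(7/3, 603/159) = 3.792 servings → $2.09.
bell pepper + spinach with both targets exact would need a negative amount; discard.
So the least-cost plan costs $2.09.

$2.09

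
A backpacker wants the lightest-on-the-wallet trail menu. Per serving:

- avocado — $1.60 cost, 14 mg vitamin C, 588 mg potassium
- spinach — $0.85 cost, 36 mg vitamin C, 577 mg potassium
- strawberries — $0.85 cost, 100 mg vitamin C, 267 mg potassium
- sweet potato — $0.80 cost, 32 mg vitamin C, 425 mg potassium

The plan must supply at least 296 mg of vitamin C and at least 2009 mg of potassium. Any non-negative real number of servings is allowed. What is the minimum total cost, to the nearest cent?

Check every corner: each single food scaled to meet both minima, and each pair solved so both constraints bind.
avocado only: max(296/14, 2009/588) = 21.14 servings → $33.83.
spinach only: max(296/36, 2009/577) = 8.222 servings → $6.99.
strawberries only: max(296/100, 2009/267) = 7.524 servings → $6.40.
sweet potato only: max(296/32, 2009/425) = 9.25 servings → $7.40.
avocado + spinach: the both-tight solution has a negative serving — not a feasible corner.
avocado + strawberries with both tight: 2.213 servings and 2.65 servings → $5.79.
avocado + sweet potato: intersection lies outside the first quadrant.
spinach + strawberries with both tight: 2.534 servings and 2.048 servings → $3.89.
spinach + sweet potato with both targets exact would need a negative amount; discard.
strawberries + sweet potato with both tight: 1.812 servings and 3.589 servings → $4.41.
So the least-cost plan costs $3.89.

$3.89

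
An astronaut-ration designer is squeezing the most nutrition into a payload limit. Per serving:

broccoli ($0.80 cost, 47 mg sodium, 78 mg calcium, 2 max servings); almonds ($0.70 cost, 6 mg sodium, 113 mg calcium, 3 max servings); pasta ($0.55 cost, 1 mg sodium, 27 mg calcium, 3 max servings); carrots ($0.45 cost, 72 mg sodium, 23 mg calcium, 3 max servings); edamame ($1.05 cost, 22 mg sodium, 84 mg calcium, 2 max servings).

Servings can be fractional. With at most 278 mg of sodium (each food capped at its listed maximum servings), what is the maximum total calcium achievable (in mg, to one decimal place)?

Calcium per mg sodium: pasta 27, almonds 18.83, edamame 3.818, broccoli 1.66, carrots 0.3194.
Take 3 servings of pasta: uses 3 mg sodium, +81.0 mg calcium (running total 81.0 mg).
Take 3 servings of almonds: uses 18 mg sodium, +339.0 mg calcium (running total 420.0 mg).
Take 2 servings of edamame: uses 44 mg sodium, +168.0 mg calcium (running total 588.0 mg).
Take 2 servings of broccoli: uses 94 mg sodium, +156.0 mg calcium (running total 744.0 mg).
Take 1.653 servings of carrots: uses 119 mg sodium, +38.0 mg calcium (running total 782.0 mg).
Greedy by best ratio exhausts the sodium allowance optimally: 782.0 mg.

782.0 mg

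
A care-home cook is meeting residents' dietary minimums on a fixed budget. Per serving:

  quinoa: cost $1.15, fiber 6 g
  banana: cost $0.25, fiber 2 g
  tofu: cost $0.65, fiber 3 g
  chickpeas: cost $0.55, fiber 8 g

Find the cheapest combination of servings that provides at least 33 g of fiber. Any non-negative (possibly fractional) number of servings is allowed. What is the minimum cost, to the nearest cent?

$2.27

Cost per g of fiber: chickpeas $0.0688, banana $0.1250, quinoa $0.1917, tofu $0.2167.
With no serving limits, use only chickpeas: 33 g / 8 g = 4.125 servings × $0.55 = $2.27.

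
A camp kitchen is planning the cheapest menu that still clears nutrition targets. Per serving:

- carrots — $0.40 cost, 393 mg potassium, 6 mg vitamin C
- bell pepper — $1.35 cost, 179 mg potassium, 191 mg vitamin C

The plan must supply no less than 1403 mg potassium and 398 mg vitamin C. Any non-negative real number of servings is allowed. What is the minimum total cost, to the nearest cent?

$3.76

A basic optimal solution has at most two foods positive. Try each food alone and each pair with both targets met exactly.
carrots only: max(1403/393, 398/6) = 66.33 servings → $26.53.
bell pepper only: max(1403/179, 398/191) = 7.838 servings → $10.58.
carrots + bell pepper with both tight: 2.659 servings and 2 servings → $3.76.
Cheapest feasible corner: $3.76.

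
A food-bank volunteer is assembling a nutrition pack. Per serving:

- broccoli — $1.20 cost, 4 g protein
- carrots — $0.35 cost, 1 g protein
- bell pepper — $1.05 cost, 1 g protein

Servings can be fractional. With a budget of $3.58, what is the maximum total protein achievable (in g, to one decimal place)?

Protein per dollar: broccoli 3.333, carrots 2.857, bell pepper 0.9524.
With no serving limits, spend the whole cost allowance on broccoli: $3.58 / $1.20 × 4 g = 11.9 g.

11.9 g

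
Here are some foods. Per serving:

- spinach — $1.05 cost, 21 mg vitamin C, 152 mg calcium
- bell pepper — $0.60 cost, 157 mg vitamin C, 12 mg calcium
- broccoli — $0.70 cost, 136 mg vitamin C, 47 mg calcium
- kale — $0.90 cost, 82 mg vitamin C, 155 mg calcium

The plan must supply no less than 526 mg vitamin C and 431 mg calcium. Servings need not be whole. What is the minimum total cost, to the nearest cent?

$3.55

spinach only: max(526/21, 431/152) = 25.05 servings → $26.30.
bell pepper only: max(526/157, 431/12) = 35.92 servings → $21.55.
broccoli only: max(526/136, 431/47) = 9.17 servings → $6.42.
kale only: max(526/82, 431/155) = 6.415 servings → $5.77.
spinach + bell pepper with both tight: 2.598 servings and 3.003 servings → $4.53.
spinach + broccoli with both tight: 1.722 servings and 3.602 servings → $4.33.
spinach + kale: the both-tight solution has a negative serving — not a feasible corner.
bell pepper + broccoli with both targets exact would need a negative amount; discard.
bell pepper + kale with both tight: 1.978 servings and 2.628 servings → $3.55.
broccoli + kale with both tight: 2.681 servings and 1.968 servings → $3.65.
Cheapest feasible corner: $3.55.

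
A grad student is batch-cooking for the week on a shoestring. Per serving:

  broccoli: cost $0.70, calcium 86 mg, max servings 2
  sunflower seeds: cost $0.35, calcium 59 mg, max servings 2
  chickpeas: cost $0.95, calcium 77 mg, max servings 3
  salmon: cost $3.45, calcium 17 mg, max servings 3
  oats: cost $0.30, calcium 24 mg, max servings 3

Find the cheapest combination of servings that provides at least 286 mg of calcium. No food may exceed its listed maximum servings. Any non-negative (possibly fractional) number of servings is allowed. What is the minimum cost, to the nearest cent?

Cost per mg of calcium: sunflower seeds $0.0059, broccoli $0.0081, chickpeas $0.0123, oats $0.0125, salmon $0.2029.
Take 2 servings of sunflower seeds: +118.0 mg calcium for $0.70 (total $0.70, still need 168.0 mg).
Take 1.953 servings of broccoli: +168.0 mg calcium for $1.37 (total $2.07, still need 0.0 mg).
Filling from the cheapest source first is optimal under one linear minimum: $2.07.

$2.07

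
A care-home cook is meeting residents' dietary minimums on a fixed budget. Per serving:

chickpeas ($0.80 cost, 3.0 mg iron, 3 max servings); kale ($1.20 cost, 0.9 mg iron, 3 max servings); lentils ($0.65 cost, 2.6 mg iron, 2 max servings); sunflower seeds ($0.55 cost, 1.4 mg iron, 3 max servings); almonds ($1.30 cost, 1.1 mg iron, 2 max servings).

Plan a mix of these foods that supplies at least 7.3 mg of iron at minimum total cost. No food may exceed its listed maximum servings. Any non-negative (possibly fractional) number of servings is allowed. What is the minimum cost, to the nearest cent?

Cost per mg of iron: lentils $0.2500, chickpeas $0.2667, sunflower seeds $0.3929, almonds $1.1818, kale $1.3333.
Take 2 servings of lentils: +5.2 mg iron for $1.30 (total $1.30, still need 2.1 mg).
Take 0.7 servings of chickpeas: +2.1 mg iron for $0.56 (total $1.86, still need 0.0 mg).
Filling from the cheapest source first is optimal under one linear minimum: $1.86.

$1.86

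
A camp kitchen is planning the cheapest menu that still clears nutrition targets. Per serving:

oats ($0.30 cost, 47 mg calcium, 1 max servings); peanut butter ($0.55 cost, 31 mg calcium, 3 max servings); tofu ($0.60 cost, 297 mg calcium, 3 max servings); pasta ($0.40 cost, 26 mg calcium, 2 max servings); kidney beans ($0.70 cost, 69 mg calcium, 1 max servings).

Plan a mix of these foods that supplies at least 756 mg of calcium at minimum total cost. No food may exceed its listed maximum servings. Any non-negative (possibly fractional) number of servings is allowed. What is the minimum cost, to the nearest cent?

Cost per mg of calcium: tofu $0.0020, oats $0.0064, kidney beans $0.0101, pasta $0.0154, peanut butter $0.0177.
Take 2.545 servings of tofu: +756.0 mg calcium for $1.53 (total $1.53, still need 0.0 mg).
Greedy by cheapest-per-mg is optimal for a single linear constraint, so the minimum cost is $1.53.

$1.53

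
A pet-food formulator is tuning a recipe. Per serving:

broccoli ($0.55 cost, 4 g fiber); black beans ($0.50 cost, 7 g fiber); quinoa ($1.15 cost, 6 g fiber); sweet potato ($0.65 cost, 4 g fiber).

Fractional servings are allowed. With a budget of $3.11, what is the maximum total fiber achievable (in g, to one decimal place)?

Fiber per dollar: black beans 14, broccoli 7.273, sweet potato 6.154, quinoa 5.217.
With no serving limits, spend the whole cost allowance on black beans: $3.11 / $0.50 × 7 g = 43.5 g.

43.5 g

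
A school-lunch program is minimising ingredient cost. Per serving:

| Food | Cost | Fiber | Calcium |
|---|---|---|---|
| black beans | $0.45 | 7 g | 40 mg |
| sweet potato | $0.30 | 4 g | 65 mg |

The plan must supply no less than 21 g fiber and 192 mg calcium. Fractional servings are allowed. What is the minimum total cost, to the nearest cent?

Check every corner: each single food scaled to meet both minima, and each pair solved so both constraints bind.
black beans only: max(21/7, 192/40) = 4.8 servings → $2.16.
sweet potato only: max(21/4, 192/65) = 5.25 servings → $1.57.
black beans + sweet potato with both tight: 2.024 servings and 1.708 servings → $1.42.
Cheapest feasible corner: $1.42.

$1.42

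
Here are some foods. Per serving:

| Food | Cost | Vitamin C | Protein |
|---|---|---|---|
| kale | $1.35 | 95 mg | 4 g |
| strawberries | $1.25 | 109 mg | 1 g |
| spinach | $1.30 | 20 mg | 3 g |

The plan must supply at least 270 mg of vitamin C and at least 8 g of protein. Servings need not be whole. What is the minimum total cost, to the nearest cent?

Check every corner: each single food scaled to meet both minima, and each pair solved so both constraints bind.
kale only: max(270/95, 8/4) = 2.842 servings → $3.84.
strawberries only: max(270/109, 8/1) = 8 servings → $10.00.
spinach only: max(270/20, 8/3) = 13.5 servings → $17.55.
kale + strawberries with both tight: 1.765 servings and 0.9384 servings → $3.56.
kale + spinach: intersection lies outside the first quadrant.
strawberries + spinach with both tight: 2.117 servings and 1.961 servings → $5.20.
Cheapest feasible corner: $3.56.

$3.56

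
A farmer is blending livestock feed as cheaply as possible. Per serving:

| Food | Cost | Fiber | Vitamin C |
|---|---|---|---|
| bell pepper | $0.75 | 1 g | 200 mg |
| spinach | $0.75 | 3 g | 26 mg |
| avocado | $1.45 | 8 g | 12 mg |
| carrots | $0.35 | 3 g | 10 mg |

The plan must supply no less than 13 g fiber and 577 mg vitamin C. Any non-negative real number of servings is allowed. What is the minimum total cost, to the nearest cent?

$3.24

Two binding constraints pin down two serving amounts, so the optimal mix uses at most two foods. The candidates are each food alone (scaled to the tighter of fiber/vitamin C) and each pair with both constraints tight.
bell pepper only: max(13/1, 577/200) = 13 servings → $9.75.
spinach only: max(13/3, 577/26) = 22.19 servings → $16.64.
avocado only: max(13/8, 577/12) = 48.08 servings → $69.72.
carrots only: max(13/3, 577/10) = 57.7 servings → $20.20.
bell pepper + spinach with both tight: 2.427 servings and 3.524 servings → $4.46.
bell pepper + avocado with both tight: 2.809 servings and 1.274 servings → $3.95.
bell pepper + carrots with both tight: 2.714 servings and 3.429 servings → $3.24.
spinach + avocado: the both-tight solution has a negative serving — not a feasible corner.
spinach + carrots with both targets exact would need a negative amount; discard.
avocado + carrots with both targets exact would need a negative amount; discard.
So the least-cost plan costs $3.24.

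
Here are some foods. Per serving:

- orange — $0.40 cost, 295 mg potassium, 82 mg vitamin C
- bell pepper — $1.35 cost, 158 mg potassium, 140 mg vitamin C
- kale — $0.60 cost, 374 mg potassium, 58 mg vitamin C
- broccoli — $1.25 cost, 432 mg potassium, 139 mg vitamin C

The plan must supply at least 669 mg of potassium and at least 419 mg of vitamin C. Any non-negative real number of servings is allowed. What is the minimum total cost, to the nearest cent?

$2.04

For a min-cost LP with two ≥-constraints, a basic feasible solution has at most two positive variables.
orange only: max(669/295, 419/82) = 5.11 servings → $2.04.
bell pepper only: max(669/158, 419/140) = 4.234 servings → $5.72.
kale only: max(669/374, 419/58) = 7.224 servings → $4.33.
broccoli only: max(669/432, 419/139) = 3.014 servings → $3.77.
orange + bell pepper with both tight: 0.9687 servings and 2.425 servings → $3.66.
orange + kale: intersection lies outside the first quadrant.
orange + broccoli with both targets exact would need a negative amount; discard.
bell pepper + kale with both tight: 2.73 servings and 0.6357 servings → $4.07.
bell pepper + broccoli with both tight: 2.285 servings and 0.7129 servings → $3.98.
kale + broccoli with both targets exact would need a negative amount; discard.
Cheapest feasible corner: $2.04.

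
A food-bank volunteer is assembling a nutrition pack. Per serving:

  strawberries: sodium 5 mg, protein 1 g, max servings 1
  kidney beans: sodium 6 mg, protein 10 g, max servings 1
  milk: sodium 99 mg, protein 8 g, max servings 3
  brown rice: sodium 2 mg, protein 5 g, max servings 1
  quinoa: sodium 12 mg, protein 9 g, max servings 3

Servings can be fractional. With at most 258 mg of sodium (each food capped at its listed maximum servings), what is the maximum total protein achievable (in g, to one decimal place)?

59.9 g

Protein per mg sodium: brown rice 2.5, kidney beans 1.667, quinoa 0.75, strawberries 0.2, milk 0.08081.
Take 1 serving of brown rice: uses 2 mg sodium, +5.0 g protein (running total 5.0 g).
Take 1 serving of kidney beans: uses 6 mg sodium, +10.0 g protein (running total 15.0 g).
Take 3 servings of quinoa: uses 36 mg sodium, +27.0 g protein (running total 42.0 g).
Take 1 serving of strawberries: uses 5 mg sodium, +1.0 g protein (running total 43.0 g).
Take 2.111 servings of milk: uses 209 mg sodium, +16.9 g protein (running total 59.9 g).
Filling greedily by protein-per-mg sodium is optimal for one linear limit, giving 59.9 g.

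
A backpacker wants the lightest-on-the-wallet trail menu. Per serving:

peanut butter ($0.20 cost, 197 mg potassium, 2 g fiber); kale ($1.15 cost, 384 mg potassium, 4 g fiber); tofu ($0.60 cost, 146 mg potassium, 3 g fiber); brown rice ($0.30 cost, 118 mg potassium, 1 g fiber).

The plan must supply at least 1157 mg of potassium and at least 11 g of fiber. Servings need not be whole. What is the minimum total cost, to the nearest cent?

For a min-cost LP with two ≥-constraints, a basic feasible solution has at most two positive variables.
peanut butter only: max(1157/197, 11/2) = 5.873 servings → $1.17.
kale only: max(1157/384, 11/4) = 3.013 servings → $3.46.
tofu only: max(1157/146, 11/3) = 7.925 servings → $4.75.
brown rice only: max(1157/118, 11/1) = 11 servings → $3.30.
peanut butter + kale: the both-tight solution has a negative serving — not a feasible corner.
peanut butter + tofu with both targets exact would need a negative amount; discard.
peanut butter + brown rice with both tight: 3.615 servings and 3.769 servings → $1.85.
kale + tofu with both targets exact would need a negative amount; discard.
kale + brown rice with both tight: 1.602 servings and 4.591 servings → $3.22.
tofu + brown rice with both tight: 0.6779 servings and 8.966 servings → $3.10.
So the least-cost plan costs $1.17.

$1.17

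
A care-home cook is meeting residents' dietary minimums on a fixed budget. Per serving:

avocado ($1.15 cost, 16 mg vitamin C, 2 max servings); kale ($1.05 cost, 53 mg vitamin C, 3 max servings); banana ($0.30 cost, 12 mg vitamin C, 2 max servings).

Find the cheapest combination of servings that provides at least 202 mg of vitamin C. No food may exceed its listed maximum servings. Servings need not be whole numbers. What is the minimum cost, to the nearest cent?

$5.12

Cost per mg of vitamin C: kale $0.0198, banana $0.0250, avocado $0.0719.
Take 3 servings of kale: +159.0 mg vitamin C for $3.15 (total $3.15, still need 43.0 mg).
Take 2 servings of banana: +24.0 mg vitamin C for $0.60 (total $3.75, still need 19.0 mg).
Take 1.188 servings of avocado: +19.0 mg vitamin C for $1.37 (total $5.12, still need 0.0 mg).
Filling from the cheapest source first is optimal under one linear minimum: $5.12.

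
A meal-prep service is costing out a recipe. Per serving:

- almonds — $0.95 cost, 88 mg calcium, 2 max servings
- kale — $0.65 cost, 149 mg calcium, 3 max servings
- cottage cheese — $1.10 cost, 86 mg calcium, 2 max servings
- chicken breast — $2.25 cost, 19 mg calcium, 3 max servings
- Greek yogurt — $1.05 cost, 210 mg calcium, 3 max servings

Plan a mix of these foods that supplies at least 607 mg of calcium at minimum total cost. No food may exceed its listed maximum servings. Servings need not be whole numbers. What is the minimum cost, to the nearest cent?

Cost per mg of calcium: kale $0.0044, Greek yogurt $0.0050, almonds $0.0108, cottage cheese $0.0128, chicken breast $0.1184.
Take 3 servings of kale: +447.0 mg calcium for $1.95 (total $1.95, still need 160.0 mg).
Take 0.7619 servings of Greek yogurt: +160.0 mg calcium for $0.80 (total $2.75, still need 0.0 mg).
Greedy by cheapest-per-mg is optimal for a single linear constraint, so the minimum cost is $2.75.

$2.75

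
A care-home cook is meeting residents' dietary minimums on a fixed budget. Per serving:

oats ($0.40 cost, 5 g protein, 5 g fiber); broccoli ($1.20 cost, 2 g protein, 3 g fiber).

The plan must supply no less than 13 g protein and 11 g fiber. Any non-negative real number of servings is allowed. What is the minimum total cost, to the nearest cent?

$1.04

With two linear requirements the optimum uses one or two foods; enumerate the corners.
oats only: max(13/5, 11/5) = 2.6 servings → $1.04.
broccoli only: max(13/2, 11/3) = 6.5 servings → $7.80.
oats + broccoli: the both-tight solution has a negative serving — not a feasible corner.
Cheapest feasible corner: $1.04.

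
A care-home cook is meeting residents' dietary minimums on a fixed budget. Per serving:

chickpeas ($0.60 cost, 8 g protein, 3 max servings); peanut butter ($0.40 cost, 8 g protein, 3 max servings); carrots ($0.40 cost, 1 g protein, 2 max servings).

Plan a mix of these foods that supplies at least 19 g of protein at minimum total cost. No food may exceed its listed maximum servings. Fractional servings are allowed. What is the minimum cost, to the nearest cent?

Cost per g of protein: peanut butter $0.0500, chickpeas $0.0750, carrots $0.4000.
Take 2.375 servings of peanut butter: +19.0 g protein for $0.95 (total $0.95, still need 0.0 g).
Filling from the cheapest source first is optimal under one linear minimum: $0.95.

$0.95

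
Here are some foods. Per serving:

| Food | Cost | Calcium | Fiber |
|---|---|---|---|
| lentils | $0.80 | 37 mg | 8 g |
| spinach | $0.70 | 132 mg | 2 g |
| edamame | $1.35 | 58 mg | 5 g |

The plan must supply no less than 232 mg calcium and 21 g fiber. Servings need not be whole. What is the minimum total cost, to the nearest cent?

At the optimum either one food covers both requirements or two foods hit both targets exactly; no other combination can be cheaper.
lentils only: max(232/37, 21/8) = 6.27 servings → $5.02.
spinach only: max(232/132, 21/2) = 10.5 servings → $7.35.
edamame only: max(232/58, 21/5) = 4.2 servings → $5.67.
lentils + spinach with both tight: 2.35 servings and 1.099 servings → $2.65.
lentils + edamame with both tight: 0.2079 servings and 3.867 servings → $5.39.
spinach + edamame: intersection lies outside the first quadrant.
The minimum over all feasible corners is $2.65.

$2.65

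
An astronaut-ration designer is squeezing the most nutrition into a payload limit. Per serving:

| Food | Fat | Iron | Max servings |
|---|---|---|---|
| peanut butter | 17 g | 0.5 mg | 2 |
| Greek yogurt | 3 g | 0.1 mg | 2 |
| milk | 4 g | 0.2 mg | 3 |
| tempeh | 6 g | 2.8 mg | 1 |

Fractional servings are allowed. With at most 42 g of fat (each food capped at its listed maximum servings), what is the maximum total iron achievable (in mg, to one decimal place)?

Iron per g fat: tempeh 0.4667, milk 0.05, Greek yogurt 0.03333, peanut butter 0.02941.
Take 1 serving of tempeh: uses 6 g fat, +2.8 mg iron (running total 2.8 mg).
Take 3 servings of milk: uses 12 g fat, +0.6 mg iron (running total 3.4 mg).
Take 2 servings of Greek yogurt: uses 6 g fat, +0.2 mg iron (running total 3.6 mg).
Take 1.059 servings of peanut butter: uses 18 g fat, +0.5 mg iron (running total 4.1 mg).
Greedy by best ratio exhausts the fat allowance optimally: 4.1 mg.

4.1 mg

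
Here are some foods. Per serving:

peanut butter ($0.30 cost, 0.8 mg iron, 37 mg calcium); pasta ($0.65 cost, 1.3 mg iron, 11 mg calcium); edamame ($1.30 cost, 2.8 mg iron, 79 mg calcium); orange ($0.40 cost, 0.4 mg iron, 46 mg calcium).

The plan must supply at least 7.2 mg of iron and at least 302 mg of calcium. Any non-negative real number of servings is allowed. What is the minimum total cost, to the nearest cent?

Two binding constraints pin down two serving amounts, so the optimal mix uses at most two foods. The candidates are each food alone (scaled to the tighter of iron/calcium) and each pair with both constraints tight.
peanut butter only: max(7.2/0.8, 302/37) = 9 servings → $2.70.
pasta only: max(7.2/1.3, 302/11) = 27.45 servings → $17.85.
edamame only: max(7.2/2.8, 302/79) = 3.823 servings → $4.97.
orange only: max(7.2/0.4, 302/46) = 18 servings → $7.20.
peanut butter + pasta with both tight: 7.975 servings and 0.631 servings → $2.80.
peanut butter + edamame with both tight: 6.851 servings and 0.6139 servings → $2.85.
peanut butter + orange: the both-tight solution has a negative serving — not a feasible corner.
pasta + edamame: the both-tight solution has a negative serving — not a feasible corner.
pasta + orange with both tight: 3.798 servings and 5.657 servings → $4.73.
edamame + orange with both tight: 2.165 servings and 2.848 servings → $3.95.
So the least-cost plan costs $2.70.

$2.70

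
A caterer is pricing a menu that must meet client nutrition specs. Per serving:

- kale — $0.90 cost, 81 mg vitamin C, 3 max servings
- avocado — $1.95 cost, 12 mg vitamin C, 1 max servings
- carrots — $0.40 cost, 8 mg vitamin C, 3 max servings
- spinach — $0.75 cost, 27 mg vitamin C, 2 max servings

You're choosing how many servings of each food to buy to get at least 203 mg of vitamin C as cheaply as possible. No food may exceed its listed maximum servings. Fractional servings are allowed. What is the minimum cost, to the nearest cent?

$2.26

Cost per mg of vitamin C: kale $0.0111, spinach $0.0278, carrots $0.0500, avocado $0.1625.
Take 2.506 servings of kale: +203.0 mg vitamin C for $2.26 (total $2.26, still need 0.0 mg).
Greedy by cheapest-per-mg is optimal for a single linear constraint, so the minimum cost is $2.26.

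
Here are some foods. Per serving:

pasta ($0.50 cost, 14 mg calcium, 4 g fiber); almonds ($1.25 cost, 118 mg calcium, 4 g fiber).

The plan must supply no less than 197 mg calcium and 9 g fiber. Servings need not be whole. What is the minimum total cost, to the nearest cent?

pasta only: max(197/14, 9/4) = 14.07 servings → $7.04.
almonds only: max(197/118, 9/4) = 2.25 servings → $2.81.
pasta + almonds with both tight: 0.6587 servings and 1.591 servings → $2.32.
The minimum over all feasible corners is $2.32.

$2.32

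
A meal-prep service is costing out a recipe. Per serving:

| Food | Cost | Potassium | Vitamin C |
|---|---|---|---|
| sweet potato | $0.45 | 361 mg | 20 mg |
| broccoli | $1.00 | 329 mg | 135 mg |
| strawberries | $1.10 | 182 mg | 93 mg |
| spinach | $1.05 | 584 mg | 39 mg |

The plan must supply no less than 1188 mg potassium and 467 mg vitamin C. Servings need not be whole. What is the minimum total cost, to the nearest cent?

$3.51

For a min-cost LP with two ≥-constraints, a basic feasible solution has at most two positive variables.
sweet potato only: max(1188/361, 467/20) = 23.35 servings → $10.51.
broccoli only: max(1188/329, 467/135) = 3.611 servings → $3.61.
strawberries only: max(1188/182, 467/93) = 6.527 servings → $7.18.
spinach only: max(1188/584, 467/39) = 11.97 servings → $12.57.
sweet potato + broccoli with both tight: 0.1598 servings and 3.436 servings → $3.51.
sweet potato + strawberries with both tight: 0.8516 servings and 4.838 servings → $5.71.
sweet potato + spinach: the both-tight solution has a negative serving — not a feasible corner.
broccoli + strawberries: the both-tight solution has a negative serving — not a feasible corner.
broccoli + spinach with both tight: 3.43 servings and 0.1021 servings → $3.54.
strawberries + spinach with both tight: 4.795 servings and 0.5399 servings → $5.84.
So the least-cost plan costs $3.51.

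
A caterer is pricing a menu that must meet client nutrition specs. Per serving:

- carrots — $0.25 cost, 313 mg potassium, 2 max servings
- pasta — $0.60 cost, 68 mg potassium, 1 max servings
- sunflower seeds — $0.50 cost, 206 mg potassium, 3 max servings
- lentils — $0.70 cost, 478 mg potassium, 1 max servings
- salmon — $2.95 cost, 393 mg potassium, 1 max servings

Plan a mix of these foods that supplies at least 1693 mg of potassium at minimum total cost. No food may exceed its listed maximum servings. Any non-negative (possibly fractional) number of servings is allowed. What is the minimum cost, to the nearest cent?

$2.63

Cost per mg of potassium: carrots $0.0008, lentils $0.0015, sunflower seeds $0.0024, salmon $0.0075, pasta $0.0088.
Take 2 servings of carrots: +626.0 mg potassium for $0.50 (total $0.50, still need 1067.0 mg).
Take 1 serving of lentils: +478.0 mg potassium for $0.70 (total $1.20, still need 589.0 mg).
Take 2.859 servings of sunflower seeds: +589.0 mg potassium for $1.43 (total $2.63, still need 0.0 mg).
Greedy by cheapest-per-mg is optimal for a single linear constraint, so the minimum cost is $2.63.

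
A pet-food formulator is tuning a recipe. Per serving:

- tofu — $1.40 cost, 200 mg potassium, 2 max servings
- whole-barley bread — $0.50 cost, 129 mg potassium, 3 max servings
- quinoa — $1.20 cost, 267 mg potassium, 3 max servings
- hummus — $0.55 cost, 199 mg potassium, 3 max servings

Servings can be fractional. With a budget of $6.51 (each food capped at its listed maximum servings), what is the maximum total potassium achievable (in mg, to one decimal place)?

1731.6 mg

Potassium per dollar: hummus 361.8, whole-barley bread 258, quinoa 222.5, tofu 142.9.
Take 3 servings of hummus: spends $1.65, +597.0 mg potassium (running total 597.0 mg).
Take 3 servings of whole-barley bread: spends $1.50, +387.0 mg potassium (running total 984.0 mg).
Take 2.8 servings of quinoa: spends $3.36, +747.6 mg potassium (running total 1731.6 mg).
Greedy by best ratio exhausts the cost allowance optimally: 1731.6 mg.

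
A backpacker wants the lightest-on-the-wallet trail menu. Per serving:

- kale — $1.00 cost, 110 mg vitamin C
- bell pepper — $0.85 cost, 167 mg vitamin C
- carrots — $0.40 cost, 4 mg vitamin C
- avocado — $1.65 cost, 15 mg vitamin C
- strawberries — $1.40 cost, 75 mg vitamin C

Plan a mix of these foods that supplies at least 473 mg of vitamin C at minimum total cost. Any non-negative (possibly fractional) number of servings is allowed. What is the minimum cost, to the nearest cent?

Cost per mg of vitamin C: bell pepper $0.0051, kale $0.0091, strawberries $0.0187, carrots $0.1000, avocado $0.1100.
With no serving limits, use only bell pepper: 473 mg / 167 mg = 2.832 servings × $0.85 = $2.41.

$2.41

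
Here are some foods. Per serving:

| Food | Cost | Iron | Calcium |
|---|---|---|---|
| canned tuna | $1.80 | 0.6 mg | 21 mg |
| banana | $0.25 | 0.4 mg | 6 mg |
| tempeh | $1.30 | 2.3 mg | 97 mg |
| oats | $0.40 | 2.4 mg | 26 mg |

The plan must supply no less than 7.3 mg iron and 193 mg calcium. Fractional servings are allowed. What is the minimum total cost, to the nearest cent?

$2.67

For a min-cost LP with two ≥-constraints, a basic feasible solution has at most two positive variables.
canned tuna only: max(7.3/0.6, 193/21) = 12.17 servings → $21.90.
banana only: max(7.3/0.4, 193/6) = 32.17 servings → $8.04.
tempeh only: max(7.3/2.3, 193/97) = 3.174 servings → $4.13.
oats only: max(7.3/2.4, 193/26) = 7.423 servings → $2.97.
canned tuna + banana with both tight: 6.958 servings and 7.812 servings → $14.48.
canned tuna + tempeh with both targets exact would need a negative amount; discard.
canned tuna + oats with both tight: 7.856 servings and 1.078 servings → $14.57.
banana + tempeh with both tight: 10.57 servings and 1.336 servings → $4.38.
banana + oats with both targets exact would need a negative amount; discard.
tempeh + oats with both tight: 1.58 servings and 1.527 servings → $2.67.
So the least-cost plan costs $2.67.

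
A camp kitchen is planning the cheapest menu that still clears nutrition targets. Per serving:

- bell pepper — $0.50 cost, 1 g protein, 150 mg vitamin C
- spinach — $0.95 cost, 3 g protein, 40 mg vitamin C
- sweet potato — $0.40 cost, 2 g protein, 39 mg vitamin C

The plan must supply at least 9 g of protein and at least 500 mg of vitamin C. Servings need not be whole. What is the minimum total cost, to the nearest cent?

An LP optimum is at a vertex; with two nutrient constraints at most two foods are used. Check each candidate.
bell pepper only: max(9/1, 500/150) = 9 servings → $4.50.
spinach only: max(9/3, 500/40) = 12.5 servings → $11.88.
sweet potato only: max(9/2, 500/39) = 12.82 servings → $5.13.
bell pepper + spinach with both tight: 2.78 servings and 2.073 servings → $3.36.
bell pepper + sweet potato with both tight: 2.487 servings and 3.257 servings → $2.55.
spinach + sweet potato: the both-tight solution has a negative serving — not a feasible corner.
So the least-cost plan costs $2.55.

$2.55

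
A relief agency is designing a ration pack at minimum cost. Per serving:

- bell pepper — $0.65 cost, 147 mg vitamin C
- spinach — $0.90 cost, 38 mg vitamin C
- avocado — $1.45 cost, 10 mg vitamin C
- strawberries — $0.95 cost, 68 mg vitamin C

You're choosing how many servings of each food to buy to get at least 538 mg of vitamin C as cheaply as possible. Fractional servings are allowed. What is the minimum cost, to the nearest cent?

Cost per mg of vitamin C: bell pepper $0.0044, strawberries $0.0140, spinach $0.0237, avocado $0.1450.
With no serving limits, use only bell pepper: 538 mg / 147 mg = 3.66 servings × $0.65 = $2.38.

$2.38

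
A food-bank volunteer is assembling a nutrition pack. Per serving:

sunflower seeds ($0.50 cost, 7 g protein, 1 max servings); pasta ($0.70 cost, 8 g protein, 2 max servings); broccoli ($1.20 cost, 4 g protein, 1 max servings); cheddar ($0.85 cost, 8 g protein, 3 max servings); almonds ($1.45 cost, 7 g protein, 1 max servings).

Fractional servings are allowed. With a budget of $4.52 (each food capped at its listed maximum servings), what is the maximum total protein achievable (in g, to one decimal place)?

Protein per dollar: sunflower seeds 14, pasta 11.43, cheddar 9.412, almonds 4.828, broccoli 3.333.
Take 1 serving of sunflower seeds: spends $0.50, +7.0 g protein (running total 7.0 g).
Take 2 servings of pasta: spends $1.40, +16.0 g protein (running total 23.0 g).
Take 3 servings of cheddar: spends $2.55, +24.0 g protein (running total 47.0 g).
Take 0.04828 servings of almonds: spends $0.07, +0.3 g protein (running total 47.3 g).
Filling greedily by protein-per-dollar is optimal for one linear limit, giving 47.3 g.

47.3 g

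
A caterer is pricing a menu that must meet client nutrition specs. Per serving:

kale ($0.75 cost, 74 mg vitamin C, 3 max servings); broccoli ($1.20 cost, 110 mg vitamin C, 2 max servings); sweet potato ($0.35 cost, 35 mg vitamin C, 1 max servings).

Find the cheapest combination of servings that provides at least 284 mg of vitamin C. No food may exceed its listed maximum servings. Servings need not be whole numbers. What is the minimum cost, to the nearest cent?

$2.89

Cost per mg of vitamin C: sweet potato $0.0100, kale $0.0101, broccoli $0.0109.
Take 1 serving of sweet potato: +35.0 mg vitamin C for $0.35 (total $0.35, still need 249.0 mg).
Take 3 servings of kale: +222.0 mg vitamin C for $2.25 (total $2.60, still need 27.0 mg).
Take 0.2455 servings of broccoli: +27.0 mg vitamin C for $0.29 (total $2.89, still need 0.0 mg).
Greedy by cheapest-per-mg is optimal for a single linear constraint, so the minimum cost is $2.89.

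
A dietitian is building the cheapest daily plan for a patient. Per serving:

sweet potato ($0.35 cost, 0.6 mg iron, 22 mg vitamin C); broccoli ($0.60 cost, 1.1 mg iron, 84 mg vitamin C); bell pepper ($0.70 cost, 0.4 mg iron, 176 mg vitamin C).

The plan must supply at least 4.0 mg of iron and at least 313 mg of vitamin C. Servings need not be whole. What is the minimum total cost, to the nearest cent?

At the optimum either one food covers both requirements or two foods hit both targets exactly; no other combination can be cheaper.
sweet potato only: max(4.0/0.6, 313/22) = 14.23 servings → $4.98.
broccoli only: max(4.0/1.1, 313/84) = 3.726 servings → $2.24.
bell pepper only: max(4.0/0.4, 313/176) = 10 servings → $7.00.
sweet potato + broccoli with both targets exact would need a negative amount; discard.
sweet potato + bell pepper with both tight: 5.979 servings and 1.031 servings → $2.81.
broccoli + bell pepper with both tight: 3.618 servings and 0.05187 servings → $2.21.
So the least-cost plan costs $2.21.

$2.21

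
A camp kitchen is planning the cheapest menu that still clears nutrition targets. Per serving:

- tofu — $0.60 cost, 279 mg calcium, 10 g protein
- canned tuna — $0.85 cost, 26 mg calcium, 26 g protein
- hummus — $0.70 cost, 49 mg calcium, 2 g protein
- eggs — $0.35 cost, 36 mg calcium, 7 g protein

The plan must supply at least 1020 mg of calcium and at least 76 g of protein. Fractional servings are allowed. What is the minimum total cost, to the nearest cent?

$3.44

Compare the cost at each extreme point of the feasible region.
tofu only: max(1020/279, 76/10) = 7.6 servings → $4.56.
canned tuna only: max(1020/26, 76/26) = 39.23 servings → $33.35.
hummus only: max(1020/49, 76/2) = 38 servings → $26.60.
eggs only: max(1020/36, 76/7) = 28.33 servings → $9.92.
tofu + canned tuna with both tight: 3.509 servings and 1.573 servings → $3.44.
tofu + hummus: the both-tight solution has a negative serving — not a feasible corner.
tofu + eggs with both tight: 2.765 servings and 6.908 servings → $4.08.
canned tuna + hummus with both tight: 1.378 servings and 20.09 servings → $15.23.
canned tuna + eggs with both targets exact would need a negative amount; discard.
hummus + eggs with both tight: 16.25 servings and 6.214 servings → $13.55.
So the least-cost plan costs $3.44.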